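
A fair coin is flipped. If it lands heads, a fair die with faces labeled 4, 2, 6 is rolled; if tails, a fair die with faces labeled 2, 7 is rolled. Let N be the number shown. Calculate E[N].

17/4

E[N | heads] = (4+2+6)/3 = 4.
E[N | tails] = (2+7)/2 = 9/2.
By the law of total expectation,
E[N] = (1/2)·(4) + (1/2)·(9/2) = 17/4.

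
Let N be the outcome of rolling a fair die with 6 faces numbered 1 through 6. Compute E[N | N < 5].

5/2

Given N < 5, N is equally likely to be any of {1, 2, 3, 4}.
E[N | N < 5] = (1 + 2 + 3 + 4) / 4 = 5/2.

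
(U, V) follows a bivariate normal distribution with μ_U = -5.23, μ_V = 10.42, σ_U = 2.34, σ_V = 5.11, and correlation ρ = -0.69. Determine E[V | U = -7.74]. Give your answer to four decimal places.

14.2021

E[V | U=x] = μ_V + ρ(σ_V/σ_U)(x − μ_U) for jointly normal variables.
E[V | U=-7.74] = 10.42 + (-0.69)·(5.11/2.34)·(-7.74 − (-5.23)) = 10.42 + (-1.5068)·(-2.51) = 14.2021.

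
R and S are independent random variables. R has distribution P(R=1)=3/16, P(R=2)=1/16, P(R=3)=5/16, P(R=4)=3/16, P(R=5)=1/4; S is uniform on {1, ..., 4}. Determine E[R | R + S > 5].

P(R + S > 5) = 9/16.
Summing R·P(x,y) over outcomes with R + S > 5 gives 37/16.
E[R | R + S > 5] = (37/16) / (9/16) = 37/9.

37/9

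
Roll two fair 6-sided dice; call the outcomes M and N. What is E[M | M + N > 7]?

P(M + N > 7) = 5/12.
Summing M·P(x,y) over outcomes with M + N > 7 gives 35/18.
E[M | M + N > 7] = (35/18) / (5/12) = 14/3.

14/3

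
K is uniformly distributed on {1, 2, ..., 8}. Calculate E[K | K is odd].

4

Given K is odd, K is equally likely to be any of {1, 3, 5, 7}.
E[K | K is odd] = (1 + 3 + 5 + 7) / 4 = 4.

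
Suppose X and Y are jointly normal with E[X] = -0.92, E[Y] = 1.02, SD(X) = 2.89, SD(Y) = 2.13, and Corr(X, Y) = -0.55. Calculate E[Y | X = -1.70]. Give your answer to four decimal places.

1.3362

E[Y | X=x] = μ_Y + ρ(σ_Y/σ_X)(x − μ_X) for jointly normal variables.
E[Y | X=-1.70] = 1.02 + (-0.55)·(2.13/2.89)·(-1.70 − (-0.92)) = 1.02 + (-0.40536)·(-0.78) = 1.3362.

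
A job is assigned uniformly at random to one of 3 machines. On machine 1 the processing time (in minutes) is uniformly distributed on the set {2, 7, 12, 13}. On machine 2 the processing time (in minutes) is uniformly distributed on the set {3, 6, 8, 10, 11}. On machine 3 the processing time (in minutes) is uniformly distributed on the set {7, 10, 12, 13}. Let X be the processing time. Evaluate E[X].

E[X | machine 1] = (2+7+12+13)/4 = 17/2.
E[X | machine 2] = (3+6+8+10+11)/5 = 38/5.
E[X | machine 3] = (7+10+12+13)/4 = 21/2.
By the law of total expectation,
E[X] = (1/3)·(17/2) + (1/3)·(38/5) + (1/3)·(21/2) = 133/15.

133/15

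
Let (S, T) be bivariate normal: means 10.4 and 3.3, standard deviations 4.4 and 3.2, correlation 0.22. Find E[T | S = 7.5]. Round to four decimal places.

2.8360

E[T | S=x] = μ_T + ρ(σ_T/σ_S)(x − μ_S) for jointly normal variables.
E[T | S=7.5] = 3.3 + (0.22)·(3.2/4.4)·(7.5 − (10.4)) = 3.3 + (0.16)·(-2.9) = 2.8360.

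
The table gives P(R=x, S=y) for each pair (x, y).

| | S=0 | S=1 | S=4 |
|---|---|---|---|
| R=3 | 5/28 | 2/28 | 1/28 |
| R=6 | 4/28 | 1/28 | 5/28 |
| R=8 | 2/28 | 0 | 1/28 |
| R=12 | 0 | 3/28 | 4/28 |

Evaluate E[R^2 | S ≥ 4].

P(S ≥ 4) = 11/28.
Summing R^2·P(R=x,S=y) over the conditioning event gives 829/28.
E[R^2 | S ≥ 4] = (829/28) / (11/28) = 829/11.

829/11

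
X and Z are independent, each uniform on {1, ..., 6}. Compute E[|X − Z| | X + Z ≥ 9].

7/5

Outcomes with X + Z ≥ 9: (3,6), (4,5), (4,6), (5,4), (5,5), (5,6), (6,3), (6,4), (6,5), (6,6), each with probability 1/36.
E[|X − Z| | X + Z ≥ 9] = (3 + 1 + 2 + 1 + 0 + 1 + 3 + 2 + 1 + 0) / 10 = 7/5.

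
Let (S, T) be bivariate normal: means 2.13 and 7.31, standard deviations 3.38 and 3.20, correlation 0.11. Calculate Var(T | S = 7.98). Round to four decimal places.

10.1161

The conditional variance in a bivariate normal is σ_T²(1 − ρ²), independent of x.
Var(T | S=7.98) = (3.20)²·(1 − (0.11)²) = 10.24·0.9879 = 10.1161.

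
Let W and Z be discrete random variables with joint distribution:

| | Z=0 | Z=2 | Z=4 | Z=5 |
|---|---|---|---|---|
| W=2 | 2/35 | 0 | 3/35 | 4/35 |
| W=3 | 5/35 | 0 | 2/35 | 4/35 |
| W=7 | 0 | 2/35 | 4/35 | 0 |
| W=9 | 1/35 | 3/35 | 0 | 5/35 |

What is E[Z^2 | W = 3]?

P(W = 3) = 11/35.
Σ Z^2·P over the event = 0·(5/35) + 16·(2/35) + 25·(4/35) = 132/35.
E[Z^2 | W = 3] = (132/35) / (11/35) = 12.

12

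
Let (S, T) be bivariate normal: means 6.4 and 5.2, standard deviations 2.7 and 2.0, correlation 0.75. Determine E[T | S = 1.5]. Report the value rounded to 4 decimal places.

2.4778

For a bivariate normal, E[T | S=x] = μ_T + ρ·(σ_T/σ_S)·(x − μ_S).
E[T | S=1.5] = 5.2 + (0.75)·(2.0/2.7)·(1.5 − (6.4)) = 5.2 + (0.55556)·(-4.9) = 2.4778.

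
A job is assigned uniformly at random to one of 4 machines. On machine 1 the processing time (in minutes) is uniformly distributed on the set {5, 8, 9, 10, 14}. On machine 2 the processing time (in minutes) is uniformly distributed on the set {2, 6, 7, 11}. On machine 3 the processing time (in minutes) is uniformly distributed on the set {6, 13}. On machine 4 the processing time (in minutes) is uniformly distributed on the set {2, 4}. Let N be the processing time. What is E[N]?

E[N | machine 1] = (5+8+9+10+14)/5 = 46/5.
E[N | machine 2] = (2+6+7+11)/4 = 13/2.
E[N | machine 3] = (6+13)/2 = 19/2.
E[N | machine 4] = (2+4)/2 = 3.
E[N] = (1/4)·(46/5) + (1/4)·(13/2) + (1/4)·(19/2) + (1/4)·(3) = 141/20.

141/20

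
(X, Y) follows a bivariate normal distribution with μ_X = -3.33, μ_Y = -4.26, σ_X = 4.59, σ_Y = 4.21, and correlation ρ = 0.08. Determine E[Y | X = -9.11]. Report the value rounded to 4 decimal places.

-4.6841

For a bivariate normal, E[Y | X=x] = μ_Y + ρ·(σ_Y/σ_X)·(x − μ_X).
E[Y | X=-9.11] = -4.26 + (0.08)·(4.21/4.59)·(-9.11 − (-3.33)) = -4.26 + (0.073377)·(-5.78) = -4.6841.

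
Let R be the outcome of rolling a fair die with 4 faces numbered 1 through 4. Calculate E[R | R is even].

Given R is even, R is equally likely to be any of {2, 4}.
E[R | R is even] = (2 + 4) / 2 = 3.

3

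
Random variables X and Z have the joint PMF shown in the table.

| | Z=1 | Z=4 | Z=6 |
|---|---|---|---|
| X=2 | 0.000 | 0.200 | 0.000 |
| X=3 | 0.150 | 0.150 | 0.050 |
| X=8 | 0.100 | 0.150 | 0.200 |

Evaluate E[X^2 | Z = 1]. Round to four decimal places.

P(Z = 1) = 0.250.
Σ X^2·P over the event = 9·(0.150) + 64·(0.100) = 7.750.
E[X^2 | Z = 1] = (7.750) / (0.250) = 31.0000.

31.0000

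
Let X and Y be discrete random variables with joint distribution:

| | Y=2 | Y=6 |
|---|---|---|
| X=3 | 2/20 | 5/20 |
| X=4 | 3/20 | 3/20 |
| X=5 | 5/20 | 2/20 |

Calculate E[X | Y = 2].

43/10

P(Y = 2) = 1/2.
Σ X·P over the event = 3·(2/20) + 4·(3/20) + 5·(5/20) = 43/20.
E[X | Y = 2] = (43/20) / (1/2) = 43/10.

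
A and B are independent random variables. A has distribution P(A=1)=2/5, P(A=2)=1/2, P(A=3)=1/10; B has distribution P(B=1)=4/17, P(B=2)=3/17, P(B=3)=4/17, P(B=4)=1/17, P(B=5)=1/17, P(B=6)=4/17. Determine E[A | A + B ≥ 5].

163/87

P(A + B ≥ 5) = 87/170.
Summing A·P(x,y) over outcomes with A + B ≥ 5 gives 163/170.
E[A | A + B ≥ 5] = (163/170) / (87/170) = 163/87.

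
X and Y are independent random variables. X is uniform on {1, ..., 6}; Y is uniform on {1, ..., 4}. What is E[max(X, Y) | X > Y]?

P(X > Y) = 7/12.
Summing max(X,Y)·P(x,y) over outcomes with X > Y gives 8/3.
E[max(X, Y) | X > Y] = (8/3) / (7/12) = 32/7.

32/7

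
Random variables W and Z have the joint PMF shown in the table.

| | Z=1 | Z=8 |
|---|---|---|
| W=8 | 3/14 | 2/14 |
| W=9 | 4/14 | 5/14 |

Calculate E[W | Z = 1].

60/7

P(Z = 1) = 1/2.
Σ W·P over the event = 8·(3/14) + 9·(4/14) = 30/7.
E[W | Z = 1] = (30/7) / (1/2) = 60/7.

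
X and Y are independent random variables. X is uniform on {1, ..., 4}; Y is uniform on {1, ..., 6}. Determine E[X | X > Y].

10/3

Outcomes with X > Y: (2,1), (3,1), (3,2), (4,1), (4,2), (4,3), each with probability 1/24.
E[X | X > Y] = (2 + 3 + 3 + 4 + 4 + 4) / 6 = 10/3.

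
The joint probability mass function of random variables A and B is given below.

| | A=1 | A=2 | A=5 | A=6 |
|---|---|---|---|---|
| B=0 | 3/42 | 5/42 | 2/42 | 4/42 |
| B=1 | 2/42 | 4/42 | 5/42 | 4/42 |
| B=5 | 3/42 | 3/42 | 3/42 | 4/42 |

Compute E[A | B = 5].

48/13

P(B = 5) = 13/42.
Σ A·P over the event = 1·(3/42) + 2·(3/42) + 5·(3/42) + 6·(4/42) = 8/7.
E[A | B = 5] = (8/7) / (13/42) = 48/13.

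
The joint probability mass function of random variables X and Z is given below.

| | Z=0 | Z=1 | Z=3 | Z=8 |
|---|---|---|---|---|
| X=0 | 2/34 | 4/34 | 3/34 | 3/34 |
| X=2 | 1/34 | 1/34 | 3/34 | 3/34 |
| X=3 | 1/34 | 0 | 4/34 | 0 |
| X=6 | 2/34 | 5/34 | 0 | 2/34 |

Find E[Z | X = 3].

12/5

P(X = 3) = 5/34.
Σ Z·P over the event = 0·(1/34) + 3·(4/34) = 6/17.
E[Z | X = 3] = (6/17) / (5/34) = 12/5.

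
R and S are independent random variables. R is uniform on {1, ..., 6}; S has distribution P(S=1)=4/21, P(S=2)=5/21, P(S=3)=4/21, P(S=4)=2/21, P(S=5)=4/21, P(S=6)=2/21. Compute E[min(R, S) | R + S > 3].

P(R + S > 3) = 113/126.
Summing min(R,S)·P(x,y) over outcomes with R + S > 3 gives 142/63.
E[min(R, S) | R + S > 3] = (142/63) / (113/126) = 284/113.

284/113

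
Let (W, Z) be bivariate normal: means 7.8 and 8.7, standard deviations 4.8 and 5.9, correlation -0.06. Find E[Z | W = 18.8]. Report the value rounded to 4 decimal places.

The regression of Z on W has slope ρ·σ_Z/σ_W and passes through (μ_W, μ_Z).
E[Z | W=18.8] = 8.7 + (-0.06)·(5.9/4.8)·(18.8 − (7.8)) = 8.7 + (-0.07375)·(11) = 7.8888.

7.8888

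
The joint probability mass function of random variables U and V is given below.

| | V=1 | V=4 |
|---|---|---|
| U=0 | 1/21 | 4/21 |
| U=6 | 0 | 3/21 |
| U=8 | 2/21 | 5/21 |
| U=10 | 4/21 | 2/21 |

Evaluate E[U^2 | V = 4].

314/7

P(V = 4) = 2/3.
Σ U^2·P over the event = 0·(4/21) + 36·(3/21) + 64·(5/21) + 100·(2/21) = 628/21.
E[U^2 | V = 4] = (628/21) / (2/3) = 314/7.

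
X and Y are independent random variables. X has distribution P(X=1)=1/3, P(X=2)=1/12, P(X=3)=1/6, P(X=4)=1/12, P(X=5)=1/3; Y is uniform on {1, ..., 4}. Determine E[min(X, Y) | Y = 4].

P(Y = 4) = 1/4.
Summing min(X,Y)·P(x,y) over outcomes with Y = 4 gives 2/3.
E[min(X, Y) | Y = 4] = (2/3) / (1/4) = 8/3.

8/3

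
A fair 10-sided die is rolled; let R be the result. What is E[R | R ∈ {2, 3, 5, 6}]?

4

P(R ∈ {2, 3, 5, 6}) = 2/5.
Σ over the event: 2·1/10 + 3·1/10 + 5·1/10 + 6·1/10 = 8/5.
E[R | R ∈ {2, 3, 5, 6}] = (8/5) / (2/5) = 4.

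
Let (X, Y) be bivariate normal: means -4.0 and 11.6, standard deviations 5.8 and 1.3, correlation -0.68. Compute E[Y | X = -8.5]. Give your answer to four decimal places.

For a bivariate normal, E[Y | X=x] = μ_Y + ρ·(σ_Y/σ_X)·(x − μ_X).
E[Y | X=-8.5] = 11.6 + (-0.68)·(1.3/5.8)·(-8.5 − (-4.0)) = 11.6 + (-0.152414)·(-4.5) = 12.2859.

12.2859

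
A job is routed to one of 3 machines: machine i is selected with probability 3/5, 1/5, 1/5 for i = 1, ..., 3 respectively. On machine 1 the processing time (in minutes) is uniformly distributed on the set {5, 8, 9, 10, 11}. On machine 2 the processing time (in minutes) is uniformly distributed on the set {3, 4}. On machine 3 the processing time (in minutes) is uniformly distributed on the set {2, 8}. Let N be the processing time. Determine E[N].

E[N | machine 1] = (5+8+9+10+11)/5 = 43/5.
E[N | machine 2] = (3+4)/2 = 7/2.
E[N | machine 3] = (2+8)/2 = 5.
E[N] = (3/5)·(43/5) + (1/5)·(7/2) + (1/5)·(5) = 343/50.

343/50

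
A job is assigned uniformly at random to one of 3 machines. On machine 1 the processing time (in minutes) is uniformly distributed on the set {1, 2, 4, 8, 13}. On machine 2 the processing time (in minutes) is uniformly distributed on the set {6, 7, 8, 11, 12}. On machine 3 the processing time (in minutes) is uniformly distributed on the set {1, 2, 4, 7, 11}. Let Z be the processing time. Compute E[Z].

97/15

E[Z | machine 1] = (1+2+4+8+13)/5 = 28/5.
E[Z | machine 2] = (6+7+8+11+12)/5 = 44/5.
E[Z | machine 3] = (1+2+4+7+11)/5 = 5.
By the law of total expectation,
E[Z] = (1/3)·(28/5) + (1/3)·(44/5) + (1/3)·(5) = 97/15.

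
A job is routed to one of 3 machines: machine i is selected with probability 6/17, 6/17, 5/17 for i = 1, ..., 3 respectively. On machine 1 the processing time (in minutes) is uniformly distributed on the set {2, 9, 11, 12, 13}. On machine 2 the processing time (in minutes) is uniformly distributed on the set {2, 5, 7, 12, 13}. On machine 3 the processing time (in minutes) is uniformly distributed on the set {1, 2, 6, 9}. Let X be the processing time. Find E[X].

E[X | machine 1] = (2+9+11+12+13)/5 = 47/5.
E[X | machine 2] = (2+5+7+12+13)/5 = 39/5.
E[X | machine 3] = (1+2+6+9)/4 = 9/2.
E[X] = (6/17)·(47/5) + (6/17)·(39/5) + (5/17)·(9/2) = 1257/170.

1257/170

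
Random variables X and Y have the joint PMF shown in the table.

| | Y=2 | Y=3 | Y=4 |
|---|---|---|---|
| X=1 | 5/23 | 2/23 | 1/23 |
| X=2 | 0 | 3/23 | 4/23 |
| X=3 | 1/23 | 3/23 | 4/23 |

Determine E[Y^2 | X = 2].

13

P(X = 2) = 7/23.
Σ Y^2·P over the event = 9·(3/23) + 16·(4/23) = 91/23.
E[Y^2 | X = 2] = (91/23) / (7/23) = 13.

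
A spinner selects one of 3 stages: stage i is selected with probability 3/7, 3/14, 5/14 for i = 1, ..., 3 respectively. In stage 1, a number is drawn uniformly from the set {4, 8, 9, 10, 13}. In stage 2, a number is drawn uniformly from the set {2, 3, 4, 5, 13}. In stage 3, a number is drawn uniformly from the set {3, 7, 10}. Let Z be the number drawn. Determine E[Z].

307/42

E[Z | stage 1] = (4+8+9+10+13)/5 = 44/5.
E[Z | stage 2] = (2+3+4+5+13)/5 = 27/5.
E[Z | stage 3] = (3+7+10)/3 = 20/3.
By the law of total expectation,
E[Z] = (3/7)·(44/5) + (3/14)·(27/5) + (5/14)·(20/3) = 307/42.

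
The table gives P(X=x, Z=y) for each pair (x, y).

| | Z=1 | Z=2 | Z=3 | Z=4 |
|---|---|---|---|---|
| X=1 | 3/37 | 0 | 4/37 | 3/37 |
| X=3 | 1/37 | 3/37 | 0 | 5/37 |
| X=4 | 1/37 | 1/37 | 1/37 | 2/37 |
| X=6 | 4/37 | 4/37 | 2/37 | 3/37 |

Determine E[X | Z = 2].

P(Z = 2) = 8/37.
Σ X·P over the event = 3·(3/37) + 4·(1/37) + 6·(4/37) = 1.
E[X | Z = 2] = (1) / (8/37) = 37/8.

37/8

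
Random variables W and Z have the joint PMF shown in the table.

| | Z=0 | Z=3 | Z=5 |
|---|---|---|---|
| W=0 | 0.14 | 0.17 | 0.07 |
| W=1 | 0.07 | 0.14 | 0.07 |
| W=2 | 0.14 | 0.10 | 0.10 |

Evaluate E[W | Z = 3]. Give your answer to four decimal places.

P(Z = 3) = 0.41.
Σ W·P over the event = 0·(0.17) + 1·(0.14) + 2·(0.10) = 0.34.
E[W | Z = 3] = (0.34) / (0.41) = 0.8293.

0.8293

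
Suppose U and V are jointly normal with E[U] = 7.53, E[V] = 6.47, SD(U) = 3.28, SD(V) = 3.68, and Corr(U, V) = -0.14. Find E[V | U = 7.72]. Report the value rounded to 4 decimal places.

The regression of V on U has slope ρ·σ_V/σ_U and passes through (μ_U, μ_V).
E[V | U=7.72] = 6.47 + (-0.14)·(3.68/3.28)·(7.72 − (7.53)) = 6.47 + (-0.15707)·(0.19) = 6.4402.

6.4402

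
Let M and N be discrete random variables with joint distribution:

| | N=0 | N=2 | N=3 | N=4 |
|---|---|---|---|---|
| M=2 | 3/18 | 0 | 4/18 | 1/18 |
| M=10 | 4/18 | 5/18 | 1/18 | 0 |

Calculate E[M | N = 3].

18/5

P(N = 3) = 5/18.
Σ M·P over the event = 2·(4/18) + 10·(1/18) = 1.
E[M | N = 3] = (1) / (5/18) = 18/5.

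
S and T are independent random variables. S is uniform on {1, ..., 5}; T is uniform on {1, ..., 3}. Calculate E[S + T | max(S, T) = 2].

P(max(S, T) = 2) = 1/5.
Summing (S+T)·P(x,y) over outcomes with max(S, T) = 2 gives 2/3.
E[S + T | max(S, T) = 2] = (2/3) / (1/5) = 10/3.

10/3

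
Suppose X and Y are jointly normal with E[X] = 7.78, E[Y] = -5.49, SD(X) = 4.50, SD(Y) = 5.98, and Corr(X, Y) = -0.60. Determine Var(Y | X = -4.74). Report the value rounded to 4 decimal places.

The conditional variance in a bivariate normal is σ_Y²(1 − ρ²), independent of x.
Var(Y | X=-4.74) = (5.98)²·(1 − (-0.60)²) = 35.7604·0.64 = 22.8867.

22.8867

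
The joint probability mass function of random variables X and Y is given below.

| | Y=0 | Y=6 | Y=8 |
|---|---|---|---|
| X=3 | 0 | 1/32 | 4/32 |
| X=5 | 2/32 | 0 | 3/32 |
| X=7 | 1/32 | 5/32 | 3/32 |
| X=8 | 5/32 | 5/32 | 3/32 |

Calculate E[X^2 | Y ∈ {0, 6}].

P(Y ∈ {0, 6}) = 19/32.
Σ X^2·P over the event = 9·(1/32) + 25·(2/32) + 49·(1/32) + 49·(5/32) + 64·(5/32) + 64·(5/32) = 993/32.
E[X^2 | Y ∈ {0, 6}] = (993/32) / (19/32) = 993/19.

993/19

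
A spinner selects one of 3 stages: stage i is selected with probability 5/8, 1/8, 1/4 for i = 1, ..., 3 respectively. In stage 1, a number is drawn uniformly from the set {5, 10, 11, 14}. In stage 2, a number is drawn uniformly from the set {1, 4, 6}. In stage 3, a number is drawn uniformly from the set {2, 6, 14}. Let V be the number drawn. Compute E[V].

205/24

E[V | stage 1] = (5+10+11+14)/4 = 10.
E[V | stage 2] = (1+4+6)/3 = 11/3.
E[V | stage 3] = (2+6+14)/3 = 22/3.
By the law of total expectation,
E[V] = (5/8)·(10) + (1/8)·(11/3) + (1/4)·(22/3) = 205/24.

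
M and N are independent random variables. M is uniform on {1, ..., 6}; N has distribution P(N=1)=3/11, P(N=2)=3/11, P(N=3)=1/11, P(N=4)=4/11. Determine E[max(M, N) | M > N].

173/38

P(M > N) = 19/33.
Summing max(M,N)·P(x,y) over outcomes with M > N gives 173/66.
E[max(M, N) | M > N] = (173/66) / (19/33) = 173/38.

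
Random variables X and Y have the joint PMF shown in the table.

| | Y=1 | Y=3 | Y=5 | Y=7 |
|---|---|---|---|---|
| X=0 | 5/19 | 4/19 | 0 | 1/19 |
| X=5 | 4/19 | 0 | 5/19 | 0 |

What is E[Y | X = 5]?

P(X = 5) = 9/19.
Σ Y·P over the event = 1·(4/19) + 5·(5/19) = 29/19.
E[Y | X = 5] = (29/19) / (9/19) = 29/9.

29/9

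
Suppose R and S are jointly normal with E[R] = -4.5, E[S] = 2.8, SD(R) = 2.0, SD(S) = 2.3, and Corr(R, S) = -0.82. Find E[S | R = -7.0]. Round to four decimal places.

5.1575

For a bivariate normal, E[S | R=x] = μ_S + ρ·(σ_S/σ_R)·(x − μ_R).
E[S | R=-7.0] = 2.8 + (-0.82)·(2.3/2.0)·(-7.0 − (-4.5)) = 2.8 + (-0.943)·(-2.5) = 5.1575.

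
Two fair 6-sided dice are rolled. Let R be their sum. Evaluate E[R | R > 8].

10

P(R > 8) = 5/18.
Σ over the event: 9·1/9 + 10·1/12 + 11·1/18 + 12·1/36 = 25/9.
E[R | R > 8] = (25/9) / (5/18) = 10.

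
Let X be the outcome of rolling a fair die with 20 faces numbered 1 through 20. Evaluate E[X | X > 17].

Given X > 17, X is equally likely to be any of {18, 19, 20}.
E[X | X > 17] = (18 + 19 + 20) / 3 = 19.

19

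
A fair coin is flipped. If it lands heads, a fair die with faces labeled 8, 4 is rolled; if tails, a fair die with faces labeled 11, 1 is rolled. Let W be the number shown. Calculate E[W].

E[W | heads] = (8+4)/2 = 6.
E[W | tails] = (11+1)/2 = 6.
By the law of total expectation,
E[W] = (1/2)·(6) + (1/2)·(6) = 6.

6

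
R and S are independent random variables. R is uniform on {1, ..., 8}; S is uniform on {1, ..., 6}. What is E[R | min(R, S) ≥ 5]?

Outcomes with min(R, S) ≥ 5: (5,5), (5,6), (6,5), (6,6), (7,5), (7,6), (8,5), (8,6), each with probability 1/48.
E[R | min(R, S) ≥ 5] = (5 + 5 + 6 + 6 + 7 + 7 + 8 + 8) / 8 = 13/2.

13/2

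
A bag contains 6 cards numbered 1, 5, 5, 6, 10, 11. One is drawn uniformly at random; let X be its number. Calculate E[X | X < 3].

P(X < 3) = 1/6.
Σ over the event: 1·1/6 = 1/6.
E[X | X < 3] = (1/6) / (1/6) = 1.

1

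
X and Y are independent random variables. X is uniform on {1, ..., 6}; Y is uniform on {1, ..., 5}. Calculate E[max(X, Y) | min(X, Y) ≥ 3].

P(min(X, Y) ≥ 3) = 2/5.
Summing max(X,Y)·P(x,y) over outcomes with min(X, Y) ≥ 3 gives 29/15.
E[max(X, Y) | min(X, Y) ≥ 3] = (29/15) / (2/5) = 29/6.

29/6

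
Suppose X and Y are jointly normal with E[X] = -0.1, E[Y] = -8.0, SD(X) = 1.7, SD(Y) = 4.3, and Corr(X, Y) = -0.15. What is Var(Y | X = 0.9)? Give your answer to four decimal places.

For a bivariate normal, Var(Y | X=x) = σ_Y²(1 − ρ²).
Var(Y | X=0.9) = (4.3)²·(1 − (-0.15)²) = 18.49·0.9775 = 18.0740.

18.0740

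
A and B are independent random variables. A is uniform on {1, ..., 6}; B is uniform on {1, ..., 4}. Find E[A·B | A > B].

145/14

P(A > B) = 7/12.
Summing AB·P(x,y) over outcomes with A > B gives 145/24.
E[A·B | A > B] = (145/24) / (7/12) = 145/14.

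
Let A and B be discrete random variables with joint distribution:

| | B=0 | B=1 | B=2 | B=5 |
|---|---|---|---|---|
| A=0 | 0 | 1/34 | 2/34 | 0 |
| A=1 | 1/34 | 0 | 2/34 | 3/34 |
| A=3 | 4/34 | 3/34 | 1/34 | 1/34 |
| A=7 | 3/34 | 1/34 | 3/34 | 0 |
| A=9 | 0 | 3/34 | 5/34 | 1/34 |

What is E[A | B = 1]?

43/8

P(B = 1) = 4/17.
Σ A·P over the event = 0·(1/34) + 3·(3/34) + 7·(1/34) + 9·(3/34) = 43/34.
E[A | B = 1] = (43/34) / (4/17) = 43/8.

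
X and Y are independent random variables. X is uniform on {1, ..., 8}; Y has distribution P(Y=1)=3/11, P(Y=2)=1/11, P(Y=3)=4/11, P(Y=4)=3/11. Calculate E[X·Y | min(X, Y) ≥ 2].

P(min(X, Y) ≥ 2) = 7/11.
Summing XY·P(x,y) over outcomes with min(X, Y) ≥ 2 gives 455/44.
E[X·Y | min(X, Y) ≥ 2] = (455/44) / (7/11) = 65/4.

65/4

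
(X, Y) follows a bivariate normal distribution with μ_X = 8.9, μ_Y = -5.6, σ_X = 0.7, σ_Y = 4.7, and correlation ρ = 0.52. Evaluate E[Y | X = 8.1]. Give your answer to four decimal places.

-8.3931

The regression of Y on X has slope ρ·σ_Y/σ_X and passes through (μ_X, μ_Y).
E[Y | X=8.1] = -5.6 + (0.52)·(4.7/0.7)·(8.1 − (8.9)) = -5.6 + (3.4914)·(-0.8) = -8.3931.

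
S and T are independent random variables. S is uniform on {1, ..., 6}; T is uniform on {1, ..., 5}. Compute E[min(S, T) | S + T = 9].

Outcomes with S + T = 9: (4,5), (5,4), (6,3), each with probability 1/30.
E[min(S, T) | S + T = 9] = (4 + 4 + 3) / 3 = 11/3.

11/3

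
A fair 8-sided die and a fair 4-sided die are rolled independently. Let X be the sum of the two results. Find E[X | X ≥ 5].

102/13

P(X ≥ 5) = 13/16.
Σ over the event: 5·1/8 + 6·1/8 + 7·1/8 + 8·1/8 + 9·1/8 + 10·3/32 + 11·1/16 + 12·1/32 = 51/8.
E[X | X ≥ 5] = (51/8) / (13/16) = 102/13.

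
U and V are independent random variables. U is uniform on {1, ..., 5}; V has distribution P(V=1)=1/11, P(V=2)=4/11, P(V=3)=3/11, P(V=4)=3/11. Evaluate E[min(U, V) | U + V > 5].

83/30

P(U + V > 5) = 6/11.
Summing min(U,V)·P(x,y) over outcomes with U + V > 5 gives 83/55.
E[min(U, V) | U + V > 5] = (83/55) / (6/11) = 83/30.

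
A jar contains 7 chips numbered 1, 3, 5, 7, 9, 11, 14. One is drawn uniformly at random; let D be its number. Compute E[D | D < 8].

P(D < 8) = 4/7.
Σ over the event: 1·1/7 + 3·1/7 + 5·1/7 + 7·1/7 = 16/7.
E[D | D < 8] = (16/7) / (4/7) = 4.

4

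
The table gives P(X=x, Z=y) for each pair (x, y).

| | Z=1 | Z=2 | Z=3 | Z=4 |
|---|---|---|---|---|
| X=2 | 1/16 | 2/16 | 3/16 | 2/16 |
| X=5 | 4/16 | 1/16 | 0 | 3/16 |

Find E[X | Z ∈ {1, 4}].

P(Z ∈ {1, 4}) = 5/8.
Σ X·P over the event = 2·(1/16) + 2·(2/16) + 5·(4/16) + 5·(3/16) = 41/16.
E[X | Z ∈ {1, 4}] = (41/16) / (5/8) = 41/10.

41/10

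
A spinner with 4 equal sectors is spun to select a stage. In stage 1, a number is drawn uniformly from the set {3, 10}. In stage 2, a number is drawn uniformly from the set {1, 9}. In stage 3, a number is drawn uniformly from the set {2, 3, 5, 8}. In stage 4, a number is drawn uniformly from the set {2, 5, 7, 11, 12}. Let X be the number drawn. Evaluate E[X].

E[X | stage 1] = (3+10)/2 = 13/2.
E[X | stage 2] = (1+9)/2 = 5.
E[X | stage 3] = (2+3+5+8)/4 = 9/2.
E[X | stage 4] = (2+5+7+11+12)/5 = 37/5.
By the law of total expectation,
E[X] = (1/4)·(13/2) + (1/4)·(5) + (1/4)·(9/2) + (1/4)·(37/5) = 117/20.

117/20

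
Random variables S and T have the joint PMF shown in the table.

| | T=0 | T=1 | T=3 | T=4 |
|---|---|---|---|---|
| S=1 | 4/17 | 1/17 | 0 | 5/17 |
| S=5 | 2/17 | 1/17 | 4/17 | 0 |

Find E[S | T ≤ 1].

P(T ≤ 1) = 8/17.
Summing S·P(S=x,T=y) over the conditioning event gives 20/17.
E[S | T ≤ 1] = (20/17) / (8/17) = 5/2.

5/2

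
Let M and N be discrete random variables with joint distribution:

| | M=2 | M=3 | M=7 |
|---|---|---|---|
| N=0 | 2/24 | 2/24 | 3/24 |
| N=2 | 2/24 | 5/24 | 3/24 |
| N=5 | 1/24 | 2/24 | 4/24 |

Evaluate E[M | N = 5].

36/7

P(N = 5) = 7/24.
Σ M·P over the event = 2·(1/24) + 3·(2/24) + 7·(4/24) = 3/2.
E[M | N = 5] = (3/2) / (7/24) = 36/7.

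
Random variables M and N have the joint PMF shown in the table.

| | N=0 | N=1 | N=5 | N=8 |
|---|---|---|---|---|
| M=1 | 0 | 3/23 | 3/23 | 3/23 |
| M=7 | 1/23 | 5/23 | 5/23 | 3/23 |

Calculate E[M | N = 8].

P(N = 8) = 6/23.
Summing M·P(M=x,N=y) over the conditioning event gives 24/23.
E[M | N = 8] = (24/23) / (6/23) = 4.

4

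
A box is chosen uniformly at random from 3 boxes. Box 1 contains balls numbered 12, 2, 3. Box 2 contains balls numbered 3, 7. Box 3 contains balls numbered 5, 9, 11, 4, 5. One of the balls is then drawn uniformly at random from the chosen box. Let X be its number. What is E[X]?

E[X | box 1] = (12+2+3)/3 = 17/3.
E[X | box 2] = (3+7)/2 = 5.
E[X | box 3] = (5+9+11+4+5)/5 = 34/5.
E[X] = (1/3)·(17/3) + (1/3)·(5) + (1/3)·(34/5) = 262/45.

262/45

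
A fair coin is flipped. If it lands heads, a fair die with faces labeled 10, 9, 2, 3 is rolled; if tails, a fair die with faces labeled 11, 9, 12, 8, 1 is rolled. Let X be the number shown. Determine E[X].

E[X | heads] = (10+9+2+3)/4 = 6.
E[X | tails] = (11+9+12+8+1)/5 = 41/5.
By the law of total expectation,
E[X] = (1/2)·(6) + (1/2)·(41/5) = 71/10.

71/10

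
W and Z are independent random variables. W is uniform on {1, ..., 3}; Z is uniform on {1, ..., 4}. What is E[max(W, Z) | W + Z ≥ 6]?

11/3

Outcomes with W + Z ≥ 6: (2,4), (3,3), (3,4), each with probability 1/12.
E[max(W, Z) | W + Z ≥ 6] = (4 + 3 + 4) / 3 = 11/3.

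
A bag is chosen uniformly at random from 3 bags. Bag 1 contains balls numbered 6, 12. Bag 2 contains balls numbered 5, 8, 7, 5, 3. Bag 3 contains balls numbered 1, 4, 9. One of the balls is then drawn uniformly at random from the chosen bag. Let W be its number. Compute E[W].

E[W | bag 1] = (6+12)/2 = 9.
E[W | bag 2] = (5+8+7+5+3)/5 = 28/5.
E[W | bag 3] = (1+4+9)/3 = 14/3.
By the law of total expectation,
E[W] = (1/3)·(9) + (1/3)·(28/5) + (1/3)·(14/3) = 289/45.

289/45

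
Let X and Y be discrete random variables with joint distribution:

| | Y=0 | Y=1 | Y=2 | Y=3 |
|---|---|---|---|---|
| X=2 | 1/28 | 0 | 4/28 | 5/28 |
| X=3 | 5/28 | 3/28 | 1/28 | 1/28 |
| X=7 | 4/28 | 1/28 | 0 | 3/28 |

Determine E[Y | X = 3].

4/5

P(X = 3) = 5/14.
Σ Y·P over the event = 0·(5/28) + 1·(3/28) + 2·(1/28) + 3·(1/28) = 2/7.
E[Y | X = 3] = (2/7) / (5/14) = 4/5.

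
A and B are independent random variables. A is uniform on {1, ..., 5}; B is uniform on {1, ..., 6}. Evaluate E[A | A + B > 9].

14/3

P(A + B > 9) = 1/10.
Summing A·P(x,y) over outcomes with A + B > 9 gives 7/15.
E[A | A + B > 9] = (7/15) / (1/10) = 14/3.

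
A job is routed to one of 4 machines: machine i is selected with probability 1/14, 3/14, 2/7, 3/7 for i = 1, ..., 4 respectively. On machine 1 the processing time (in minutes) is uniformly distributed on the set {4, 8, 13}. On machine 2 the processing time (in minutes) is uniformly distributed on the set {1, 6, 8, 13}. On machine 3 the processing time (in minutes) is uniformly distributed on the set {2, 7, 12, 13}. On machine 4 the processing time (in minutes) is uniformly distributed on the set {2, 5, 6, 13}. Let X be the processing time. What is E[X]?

E[X | machine 1] = (4+8+13)/3 = 25/3.
E[X | machine 2] = (1+6+8+13)/4 = 7.
E[X | machine 3] = (2+7+12+13)/4 = 17/2.
E[X | machine 4] = (2+5+6+13)/4 = 13/2.
E[X] = (1/14)·(25/3) + (3/14)·(7) + (2/7)·(17/2) + (3/7)·(13/2) = 307/42.

307/42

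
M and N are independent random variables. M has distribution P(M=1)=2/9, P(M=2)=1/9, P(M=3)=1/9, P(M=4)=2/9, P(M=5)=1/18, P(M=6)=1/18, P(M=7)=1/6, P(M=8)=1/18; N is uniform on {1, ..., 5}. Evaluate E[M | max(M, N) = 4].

13/4

P(max(M, N) = 4) = 4/15.
Summing M·P(x,y) over outcomes with max(M, N) = 4 gives 13/15.
E[M | max(M, N) = 4] = (13/15) / (4/15) = 13/4.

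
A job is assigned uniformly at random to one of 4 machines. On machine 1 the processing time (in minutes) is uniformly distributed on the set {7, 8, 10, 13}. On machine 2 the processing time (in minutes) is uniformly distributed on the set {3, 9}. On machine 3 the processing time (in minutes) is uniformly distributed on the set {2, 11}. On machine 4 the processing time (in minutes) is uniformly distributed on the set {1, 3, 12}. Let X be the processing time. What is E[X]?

41/6

E[X | machine 1] = (7+8+10+13)/4 = 19/2.
E[X | machine 2] = (3+9)/2 = 6.
E[X | machine 3] = (2+11)/2 = 13/2.
E[X | machine 4] = (1+3+12)/3 = 16/3.
By the law of total expectation,
E[X] = (1/4)·(19/2) + (1/4)·(6) + (1/4)·(13/2) + (1/4)·(16/3) = 41/6.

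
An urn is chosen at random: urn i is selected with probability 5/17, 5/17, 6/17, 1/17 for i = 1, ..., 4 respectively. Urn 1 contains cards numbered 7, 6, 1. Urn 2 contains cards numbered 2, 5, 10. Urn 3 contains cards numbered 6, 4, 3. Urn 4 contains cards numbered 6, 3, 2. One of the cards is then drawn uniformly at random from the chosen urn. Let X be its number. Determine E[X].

E[X | urn 1] = (7+6+1)/3 = 14/3.
E[X | urn 2] = (2+5+10)/3 = 17/3.
E[X | urn 3] = (6+4+3)/3 = 13/3.
E[X | urn 4] = (6+3+2)/3 = 11/3.
By the law of total expectation,
E[X] = (5/17)·(14/3) + (5/17)·(17/3) + (6/17)·(13/3) + (1/17)·(11/3) = 244/51.

244/51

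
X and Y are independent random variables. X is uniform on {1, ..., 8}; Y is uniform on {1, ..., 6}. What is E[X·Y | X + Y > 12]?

Outcomes with X + Y > 12: (7,6), (8,5), (8,6), each with probability 1/48.
E[X·Y | X + Y > 12] = (42 + 40 + 48) / 3 = 130/3.

130/3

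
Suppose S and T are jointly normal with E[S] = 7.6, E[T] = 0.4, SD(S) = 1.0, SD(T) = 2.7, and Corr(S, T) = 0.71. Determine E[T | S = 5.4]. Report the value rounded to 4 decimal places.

The regression of T on S has slope ρ·σ_T/σ_S and passes through (μ_S, μ_T).
E[T | S=5.4] = 0.4 + (0.71)·(2.7/1.0)·(5.4 − (7.6)) = 0.4 + (1.917)·(-2.2) = -3.8174.

-3.8174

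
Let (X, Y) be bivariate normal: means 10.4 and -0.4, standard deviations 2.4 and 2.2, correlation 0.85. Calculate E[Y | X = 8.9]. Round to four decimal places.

-1.5688

For a bivariate normal, E[Y | X=x] = μ_Y + ρ·(σ_Y/σ_X)·(x − μ_X).
E[Y | X=8.9] = -0.4 + (0.85)·(2.2/2.4)·(8.9 − (10.4)) = -0.4 + (0.77917)·(-1.5) = -1.5688.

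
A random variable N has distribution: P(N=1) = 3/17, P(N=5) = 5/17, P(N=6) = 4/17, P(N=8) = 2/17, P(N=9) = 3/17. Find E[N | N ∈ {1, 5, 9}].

5

P(N ∈ {1, 5, 9}) = 11/17.
Σ over the event: 1·3/17 + 5·5/17 + 9·3/17 = 55/17.
E[N | N ∈ {1, 5, 9}] = (55/17) / (11/17) = 5.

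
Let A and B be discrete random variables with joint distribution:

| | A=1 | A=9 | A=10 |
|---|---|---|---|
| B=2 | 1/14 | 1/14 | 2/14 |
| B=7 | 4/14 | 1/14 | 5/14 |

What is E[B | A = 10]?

P(A = 10) = 1/2.
Σ B·P over the event = 2·(2/14) + 7·(5/14) = 39/14.
E[B | A = 10] = (39/14) / (1/2) = 39/7.

39/7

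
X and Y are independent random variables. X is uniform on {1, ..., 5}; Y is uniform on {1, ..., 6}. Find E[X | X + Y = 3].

Outcomes with X + Y = 3: (1,2), (2,1), each with probability 1/30.
E[X | X + Y = 3] = (1 + 2) / 2 = 3/2.

3/2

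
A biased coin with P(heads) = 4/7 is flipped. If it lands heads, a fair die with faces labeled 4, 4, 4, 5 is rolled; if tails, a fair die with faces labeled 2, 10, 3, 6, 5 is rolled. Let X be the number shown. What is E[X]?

E[X | heads] = (4+4+4+5)/4 = 17/4.
E[X | tails] = (2+10+3+6+5)/5 = 26/5.
By the law of total expectation,
E[X] = (4/7)·(17/4) + (3/7)·(26/5) = 163/35.

163/35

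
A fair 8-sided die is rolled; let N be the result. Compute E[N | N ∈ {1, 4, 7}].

4

P(N ∈ {1, 4, 7}) = 3/8.
Σ over the event: 1·1/8 + 4·1/8 + 7·1/8 = 3/2.
E[N | N ∈ {1, 4, 7}] = (3/2) / (3/8) = 4.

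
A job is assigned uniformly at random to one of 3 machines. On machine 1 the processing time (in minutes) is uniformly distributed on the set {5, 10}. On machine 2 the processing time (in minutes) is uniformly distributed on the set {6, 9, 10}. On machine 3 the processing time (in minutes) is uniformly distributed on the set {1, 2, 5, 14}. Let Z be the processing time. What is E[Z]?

E[Z | machine 1] = (5+10)/2 = 15/2.
E[Z | machine 2] = (6+9+10)/3 = 25/3.
E[Z | machine 3] = (1+2+5+14)/4 = 11/2.
E[Z] = (1/3)·(15/2) + (1/3)·(25/3) + (1/3)·(11/2) = 64/9.

64/9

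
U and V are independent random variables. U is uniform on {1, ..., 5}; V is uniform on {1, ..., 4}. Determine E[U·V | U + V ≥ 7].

Outcomes with U + V ≥ 7: (3,4), (4,3), (4,4), (5,2), (5,3), (5,4), each with probability 1/20.
E[U·V | U + V ≥ 7] = (12 + 12 + 16 + 10 + 15 + 20) / 6 = 85/6.

85/6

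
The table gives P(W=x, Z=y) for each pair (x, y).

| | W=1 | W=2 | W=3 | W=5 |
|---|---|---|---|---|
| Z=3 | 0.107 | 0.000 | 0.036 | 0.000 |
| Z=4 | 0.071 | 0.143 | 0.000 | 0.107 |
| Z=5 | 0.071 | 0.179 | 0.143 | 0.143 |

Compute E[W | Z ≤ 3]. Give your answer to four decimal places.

1.5035

P(Z ≤ 3) = 0.143.
Σ W·P over the event = 1·(0.107) + 3·(0.036) = 0.215.
E[W | Z ≤ 3] = (0.215) / (0.143) = 1.5035.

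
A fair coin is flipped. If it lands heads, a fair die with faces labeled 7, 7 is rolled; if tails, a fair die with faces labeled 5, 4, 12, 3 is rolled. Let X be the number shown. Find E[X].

E[X | heads] = (7+7)/2 = 7.
E[X | tails] = (5+4+12+3)/4 = 6.
By the law of total expectation,
E[X] = (1/2)·(7) + (1/2)·(6) = 13/2.

13/2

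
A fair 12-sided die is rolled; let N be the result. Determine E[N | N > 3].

8

Given N > 3, N is equally likely to be any of {4, 5, 6, 7, 8, 9, 10, 11, 12}.
E[N | N > 3] = (4 + 5 + 6 + 7 + 8 + 9 + 10 + 11 + 12) / 9 = 8.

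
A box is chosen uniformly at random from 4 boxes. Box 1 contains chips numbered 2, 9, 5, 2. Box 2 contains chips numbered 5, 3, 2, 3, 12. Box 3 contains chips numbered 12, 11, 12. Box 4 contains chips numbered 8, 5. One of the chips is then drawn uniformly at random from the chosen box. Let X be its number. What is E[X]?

E[X | box 1] = (2+9+5+2)/4 = 9/2.
E[X | box 2] = (5+3+2+3+12)/5 = 5.
E[X | box 3] = (12+11+12)/3 = 35/3.
E[X | box 4] = (8+5)/2 = 13/2.
E[X] = (1/4)·(9/2) + (1/4)·(5) + (1/4)·(35/3) + (1/4)·(13/2) = 83/12.

83/12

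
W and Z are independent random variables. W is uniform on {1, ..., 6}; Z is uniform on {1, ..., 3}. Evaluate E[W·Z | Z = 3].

Outcomes with Z = 3: (1,3), (2,3), (3,3), (4,3), (5,3), (6,3), each with probability 1/18.
E[W·Z | Z = 3] = (3 + 6 + 9 + 12 + 15 + 18) / 6 = 21/2.

21/2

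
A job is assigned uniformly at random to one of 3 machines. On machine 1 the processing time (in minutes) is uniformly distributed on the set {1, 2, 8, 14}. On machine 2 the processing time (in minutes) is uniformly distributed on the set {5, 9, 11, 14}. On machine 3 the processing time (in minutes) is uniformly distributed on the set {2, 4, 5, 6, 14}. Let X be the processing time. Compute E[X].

E[X | machine 1] = (1+2+8+14)/4 = 25/4.
E[X | machine 2] = (5+9+11+14)/4 = 39/4.
E[X | machine 3] = (2+4+5+6+14)/5 = 31/5.
E[X] = (1/3)·(25/4) + (1/3)·(39/4) + (1/3)·(31/5) = 37/5.

37/5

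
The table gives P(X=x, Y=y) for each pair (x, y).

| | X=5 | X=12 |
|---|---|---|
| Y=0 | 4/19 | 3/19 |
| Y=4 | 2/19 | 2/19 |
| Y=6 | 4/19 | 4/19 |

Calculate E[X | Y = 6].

P(Y = 6) = 8/19.
Σ X·P over the event = 5·(4/19) + 12·(4/19) = 68/19.
E[X | Y = 6] = (68/19) / (8/19) = 17/2.

17/2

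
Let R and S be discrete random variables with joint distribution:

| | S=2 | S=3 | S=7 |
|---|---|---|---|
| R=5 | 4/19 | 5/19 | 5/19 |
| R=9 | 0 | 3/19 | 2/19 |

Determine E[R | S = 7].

43/7

P(S = 7) = 7/19.
Σ R·P over the event = 5·(5/19) + 9·(2/19) = 43/19.
E[R | S = 7] = (43/19) / (7/19) = 43/7.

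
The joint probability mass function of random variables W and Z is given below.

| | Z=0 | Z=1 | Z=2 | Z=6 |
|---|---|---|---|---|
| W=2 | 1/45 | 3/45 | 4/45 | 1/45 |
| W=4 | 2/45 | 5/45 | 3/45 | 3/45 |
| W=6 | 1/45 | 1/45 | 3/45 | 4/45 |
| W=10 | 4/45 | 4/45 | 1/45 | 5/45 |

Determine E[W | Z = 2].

P(Z = 2) = 11/45.
Summing W·P(W=x,Z=y) over the conditioning event gives 16/15.
E[W | Z = 2] = (16/15) / (11/45) = 48/11.

48/11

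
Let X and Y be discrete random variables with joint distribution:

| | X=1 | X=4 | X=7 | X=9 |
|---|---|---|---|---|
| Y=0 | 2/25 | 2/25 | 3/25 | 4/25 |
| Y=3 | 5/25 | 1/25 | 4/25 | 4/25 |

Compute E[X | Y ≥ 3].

P(Y ≥ 3) = 14/25.
Summing X·P(X=x,Y=y) over the conditioning event gives 73/25.
E[X | Y ≥ 3] = (73/25) / (14/25) = 73/14.

73/14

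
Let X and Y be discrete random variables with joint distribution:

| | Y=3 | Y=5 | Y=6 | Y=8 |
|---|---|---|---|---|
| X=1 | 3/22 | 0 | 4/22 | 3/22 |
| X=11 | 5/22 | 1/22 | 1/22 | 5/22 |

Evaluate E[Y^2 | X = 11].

P(X = 11) = 6/11.
Σ Y^2·P over the event = 9·(5/22) + 25·(1/22) + 36·(1/22) + 64·(5/22) = 213/11.
E[Y^2 | X = 11] = (213/11) / (6/11) = 71/2.

71/2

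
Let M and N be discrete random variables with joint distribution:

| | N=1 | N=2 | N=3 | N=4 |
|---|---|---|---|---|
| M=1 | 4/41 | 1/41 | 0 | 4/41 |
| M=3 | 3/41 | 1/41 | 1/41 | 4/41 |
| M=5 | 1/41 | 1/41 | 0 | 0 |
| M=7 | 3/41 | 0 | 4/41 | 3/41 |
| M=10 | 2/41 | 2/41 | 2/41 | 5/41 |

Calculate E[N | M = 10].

32/11

P(M = 10) = 11/41.
Σ N·P over the event = 1·(2/41) + 2·(2/41) + 3·(2/41) + 4·(5/41) = 32/41.
E[N | M = 10] = (32/41) / (11/41) = 32/11.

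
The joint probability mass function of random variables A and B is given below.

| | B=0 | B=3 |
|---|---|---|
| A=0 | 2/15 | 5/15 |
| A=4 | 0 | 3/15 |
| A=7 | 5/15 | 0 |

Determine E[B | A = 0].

15/7

P(A = 0) = 7/15.
Σ B·P over the event = 0·(2/15) + 3·(5/15) = 1.
E[B | A = 0] = (1) / (7/15) = 15/7.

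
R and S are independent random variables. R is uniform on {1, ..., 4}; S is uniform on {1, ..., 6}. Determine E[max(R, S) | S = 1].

P(S = 1) = 1/6.
Summing max(R,S)·P(x,y) over outcomes with S = 1 gives 5/12.
E[max(R, S) | S = 1] = (5/12) / (1/6) = 5/2.

5/2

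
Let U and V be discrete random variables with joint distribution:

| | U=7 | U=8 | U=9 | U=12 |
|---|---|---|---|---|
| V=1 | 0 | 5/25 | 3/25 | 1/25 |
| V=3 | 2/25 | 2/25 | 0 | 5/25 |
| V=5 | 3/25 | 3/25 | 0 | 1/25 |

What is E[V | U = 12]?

3

P(U = 12) = 7/25.
Σ V·P over the event = 1·(1/25) + 3·(5/25) + 5·(1/25) = 21/25.
E[V | U = 12] = (21/25) / (7/25) = 3.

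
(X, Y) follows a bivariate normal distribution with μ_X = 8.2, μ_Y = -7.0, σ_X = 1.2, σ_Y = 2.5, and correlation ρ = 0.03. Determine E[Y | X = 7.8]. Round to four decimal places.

The regression of Y on X has slope ρ·σ_Y/σ_X and passes through (μ_X, μ_Y).
E[Y | X=7.8] = -7.0 + (0.03)·(2.5/1.2)·(7.8 − (8.2)) = -7.0 + (0.0625)·(-0.4) = -7.0250.

-7.0250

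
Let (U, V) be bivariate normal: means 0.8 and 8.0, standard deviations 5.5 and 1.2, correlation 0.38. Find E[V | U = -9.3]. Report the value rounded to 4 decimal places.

For a bivariate normal, E[V | U=x] = μ_V + ρ·(σ_V/σ_U)·(x − μ_U).
E[V | U=-9.3] = 8.0 + (0.38)·(1.2/5.5)·(-9.3 − (0.8)) = 8.0 + (0.082909)·(-10.1) = 7.1626.

7.1626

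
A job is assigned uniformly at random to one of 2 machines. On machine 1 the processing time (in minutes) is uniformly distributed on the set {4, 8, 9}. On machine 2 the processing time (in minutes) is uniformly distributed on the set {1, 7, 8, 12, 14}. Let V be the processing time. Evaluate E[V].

E[V | machine 1] = (4+8+9)/3 = 7.
E[V | machine 2] = (1+7+8+12+14)/5 = 42/5.
E[V] = (1/2)·(7) + (1/2)·(42/5) = 77/10.

77/10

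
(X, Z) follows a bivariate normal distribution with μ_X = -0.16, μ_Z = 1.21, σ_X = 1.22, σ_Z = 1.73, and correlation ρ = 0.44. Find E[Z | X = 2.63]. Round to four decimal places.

2.9508

E[Z | X=x] = μ_Z + ρ(σ_Z/σ_X)(x − μ_X) for jointly normal variables.
E[Z | X=2.63] = 1.21 + (0.44)·(1.73/1.22)·(2.63 − (-0.16)) = 1.21 + (0.62393)·(2.79) = 2.9508.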